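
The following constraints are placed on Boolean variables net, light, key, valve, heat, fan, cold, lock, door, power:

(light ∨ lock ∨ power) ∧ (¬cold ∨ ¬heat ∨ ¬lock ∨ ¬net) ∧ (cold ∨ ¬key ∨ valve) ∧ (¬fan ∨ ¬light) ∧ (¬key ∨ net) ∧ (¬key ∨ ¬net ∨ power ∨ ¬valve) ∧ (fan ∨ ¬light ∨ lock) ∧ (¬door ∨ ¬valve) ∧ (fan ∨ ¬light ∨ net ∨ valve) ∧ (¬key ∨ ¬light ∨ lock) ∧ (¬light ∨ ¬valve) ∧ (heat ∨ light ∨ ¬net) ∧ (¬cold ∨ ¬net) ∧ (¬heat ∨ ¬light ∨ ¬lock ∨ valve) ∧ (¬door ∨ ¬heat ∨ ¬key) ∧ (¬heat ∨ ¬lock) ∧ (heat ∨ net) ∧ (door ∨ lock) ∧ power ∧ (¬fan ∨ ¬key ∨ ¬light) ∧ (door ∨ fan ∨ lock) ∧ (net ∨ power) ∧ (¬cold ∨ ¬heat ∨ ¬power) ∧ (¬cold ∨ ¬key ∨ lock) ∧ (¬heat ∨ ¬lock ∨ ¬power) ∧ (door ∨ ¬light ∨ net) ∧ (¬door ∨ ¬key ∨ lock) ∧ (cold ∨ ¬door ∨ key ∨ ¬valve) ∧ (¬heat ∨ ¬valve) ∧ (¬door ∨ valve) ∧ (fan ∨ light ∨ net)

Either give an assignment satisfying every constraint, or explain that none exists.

Unit clause (power) forces power = True.
Set net = True.
  then (¬cold ∨ ¬net) forces cold = False.
Try light = False:
  (heat ∨ light ∨ ¬net) forces heat = True.
  (¬heat ∨ ¬lock) forces lock = False.
  (door ∨ lock) forces door = True.
  (¬door ∨ ¬valve) forces valve = False.
  clause (¬door ∨ valve) is falsified — backtrack.
So light = True.
  then (¬fan ∨ ¬light) forces fan = False.
  then (fan ∨ ¬light ∨ lock) forces lock = True.
  then (¬light ∨ ¬valve) forces valve = False.
  then (¬heat ∨ ¬light ∨ ¬lock ∨ valve) forces heat = False.
  then (¬door ∨ valve) forces door = False.
  then (cold ∨ ¬key ∨ valve) forces key = False.
All clauses satisfied.

net = True, light = True, key = False, valve = False, heat = False, fan = False, cold = False, lock = True, door = False, power = True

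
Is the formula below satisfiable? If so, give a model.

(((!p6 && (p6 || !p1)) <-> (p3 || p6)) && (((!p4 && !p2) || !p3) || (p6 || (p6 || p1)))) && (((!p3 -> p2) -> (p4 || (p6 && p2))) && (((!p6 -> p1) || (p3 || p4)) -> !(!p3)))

Case p6 = True: the conjunct (!p6 && (p6 || !p1)) <-> (p3 || p6) becomes (False && True) <-> (p3 || True) = False.
Case p6 = False: the formula simplifies to ((!p1 <-> p3) && (((!p4 && !p2) || !p3) || p1)) && (((!p3 -> p2) -> p4) && ((p1 || (p3 || p4)) -> !(!p3))).
  p3 = True: simplifies to (!p1 && ((!p4 && !p2) || p1)) && p4.
    p4 = True: simplifies to !p1 && p1.
      p1 = True: the conjunct !p1 is False.
      p1 = False: the conjunct p1 is False.
    p4 = False: the conjunct p4 is False.
  p3 = False: simplifies to p1 && ((p2 -> p4) && !((p1 || p4))).
    p1 = True: the conjunct !((p1 || p4)) becomes !((True || p4)) = False.
    p1 = False: the conjunct p1 is False.
Both cases fail — unsatisfiable.

Unsatisfiable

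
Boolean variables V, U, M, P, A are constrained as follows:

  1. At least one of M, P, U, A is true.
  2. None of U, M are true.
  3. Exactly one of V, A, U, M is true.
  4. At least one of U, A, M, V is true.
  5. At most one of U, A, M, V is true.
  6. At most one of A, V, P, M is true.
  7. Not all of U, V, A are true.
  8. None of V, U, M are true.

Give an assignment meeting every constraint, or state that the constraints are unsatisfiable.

V = False; U = False; M = False; P = False; A = True

  (1) {M, P, U, A}: 1 true — at least one ✓
  (2) {U, M}: 0 true — none ✓
  (3) {V, A, U, M}: 1 true — exactly one ✓
  (4) {U, A, M, V}: 1 true — at least one ✓
  (5) {U, A, M, V}: 1 true — at most one ✓
  (6) {A, V, P, M}: 1 true — at most one ✓
  (7) {U, V, A}: 1/3 true — not all ✓
  (8) {V, U, M}: 0 true — none ✓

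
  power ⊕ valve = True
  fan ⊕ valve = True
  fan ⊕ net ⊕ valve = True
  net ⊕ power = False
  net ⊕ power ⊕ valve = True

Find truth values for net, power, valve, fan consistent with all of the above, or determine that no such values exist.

net = False, power = False, valve = True, fan = False

power ⊕ valve = F ⊕ T = True ✓
fan ⊕ valve = F ⊕ T = True ✓
fan ⊕ net ⊕ valve = F ⊕ F ⊕ T = True ✓
net ⊕ power = F ⊕ F = False ✓
net ⊕ power ⊕ valve = F ⊕ F ⊕ T = True ✓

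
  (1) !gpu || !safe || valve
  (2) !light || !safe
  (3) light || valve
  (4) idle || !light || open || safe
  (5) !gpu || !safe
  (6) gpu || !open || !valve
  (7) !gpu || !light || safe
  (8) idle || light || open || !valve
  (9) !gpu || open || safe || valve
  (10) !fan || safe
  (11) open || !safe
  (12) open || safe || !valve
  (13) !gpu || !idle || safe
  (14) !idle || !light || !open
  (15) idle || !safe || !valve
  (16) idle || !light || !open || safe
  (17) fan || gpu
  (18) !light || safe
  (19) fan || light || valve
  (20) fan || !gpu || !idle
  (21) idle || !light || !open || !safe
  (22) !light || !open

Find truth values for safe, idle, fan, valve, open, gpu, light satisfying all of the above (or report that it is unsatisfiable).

Try safe = True:
  (!light || !safe) forces light = False.
  (light || valve) forces valve = True.
  (!gpu || !safe) forces gpu = False.
  (gpu || !open || !valve) forces open = False.
  clause (open || !safe) is falsified — backtrack.
So safe = False.
  then (!fan || safe) forces fan = False.
  then (fan || gpu) forces gpu = True.
  then (!light || safe) forces light = False.
  then (fan || light || valve) forces valve = True.
  then (fan || !gpu || !idle) forces idle = False.
  then (idle || light || open || !valve) forces open = True.
All clauses satisfied.

safe: False, idle: False, fan: False, valve: True, open: True, gpu: True, light: False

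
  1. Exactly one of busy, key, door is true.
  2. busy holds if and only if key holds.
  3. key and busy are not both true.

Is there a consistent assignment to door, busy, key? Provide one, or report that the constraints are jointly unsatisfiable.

door=T, busy=F, key=F

  (1) {busy, key, door}: 1 true — exactly one ✓
  (2) busy=F, key=F — same ✓
  (3) key=F, busy=F — not both ✓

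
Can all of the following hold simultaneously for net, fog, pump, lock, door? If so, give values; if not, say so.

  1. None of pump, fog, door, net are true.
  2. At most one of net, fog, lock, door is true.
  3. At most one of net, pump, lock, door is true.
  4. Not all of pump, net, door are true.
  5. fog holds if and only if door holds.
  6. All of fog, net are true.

UNSATISFIABLE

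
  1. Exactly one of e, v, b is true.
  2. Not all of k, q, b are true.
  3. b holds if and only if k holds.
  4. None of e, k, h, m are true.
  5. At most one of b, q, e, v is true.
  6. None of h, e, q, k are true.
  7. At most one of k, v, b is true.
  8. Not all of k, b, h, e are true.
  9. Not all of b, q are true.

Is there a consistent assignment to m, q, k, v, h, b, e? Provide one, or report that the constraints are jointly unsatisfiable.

m = False; q = False; k = False; v = True; h = False; b = False; e = False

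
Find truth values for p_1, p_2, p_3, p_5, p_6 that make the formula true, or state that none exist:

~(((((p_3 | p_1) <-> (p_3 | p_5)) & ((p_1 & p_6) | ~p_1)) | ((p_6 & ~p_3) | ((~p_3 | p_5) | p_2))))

p_1 = True; p_2 = False; p_3 = True; p_5 = False; p_6 = False

  ~(((((p_3 | p_1) <-> (p_3 | p_5)) & ((p_1 & p_6) | ~p_1)) | ((p_6 & ~p_3) | ((~p_3 | p_5) | p_2)))) = True
    (((p_3 | p_1) <-> (p_3 | p_5)) & ((p_1 & p_6) | ~p_1)) | ((p_6 & ~p_3) | ((~p_3 | p_5) | p_2)) = False
      ((p_3 | p_1) <-> (p_3 | p_5)) & ((p_1 & p_6) | ~p_1) = False
        (p_3 | p_1) <-> (p_3 | p_5) = True
          p_3 | p_1 = True
          p_3 | p_5 = True
        (p_1 & p_6) | ~p_1 = False
          p_1 & p_6 = False
          ~p_1 = False
      (p_6 & ~p_3) | ((~p_3 | p_5) | p_2) = False
        p_6 & ~p_3 = False
          ~p_3 = False
        (~p_3 | p_5) | p_2 = False
          ~p_3 | p_5 = False
            ~p_3 = False
The formula evaluates to True.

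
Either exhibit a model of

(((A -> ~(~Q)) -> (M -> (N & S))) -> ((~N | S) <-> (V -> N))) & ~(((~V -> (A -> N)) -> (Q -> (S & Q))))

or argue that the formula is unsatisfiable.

M: True; S: False; A: True; N: True; V: True; Q: True

  ((A -> ~(~Q)) -> (M -> (N & S))) -> ((~N | S) <-> (V -> N)) = True
    (A -> ~(~Q)) -> (M -> (N & S)) = False
      A -> ~(~Q) = True
        ~(~Q) = True
          ~Q = False
      M -> (N & S) = False
        N & S = False
    (~N | S) <-> (V -> N) = False
      ~N | S = False
        ~N = False
      V -> N = True
  ~(((~V -> (A -> N)) -> (Q -> (S & Q)))) = True
    (~V -> (A -> N)) -> (Q -> (S & Q)) = False
      ~V -> (A -> N) = True
        ~V = False
        A -> N = True
      Q -> (S & Q) = False
        S & Q = False
Both conjuncts True, so the formula holds.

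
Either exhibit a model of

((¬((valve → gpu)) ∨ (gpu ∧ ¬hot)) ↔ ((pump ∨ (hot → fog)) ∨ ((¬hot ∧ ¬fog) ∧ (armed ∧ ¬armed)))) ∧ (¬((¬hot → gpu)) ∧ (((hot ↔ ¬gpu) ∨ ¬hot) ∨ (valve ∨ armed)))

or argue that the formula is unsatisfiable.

hot = False, armed = True, gpu = False, fog = True, valve = True, pump = True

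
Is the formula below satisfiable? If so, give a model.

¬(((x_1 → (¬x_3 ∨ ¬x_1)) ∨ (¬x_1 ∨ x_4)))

x_1: True, x_3: True, x_4: False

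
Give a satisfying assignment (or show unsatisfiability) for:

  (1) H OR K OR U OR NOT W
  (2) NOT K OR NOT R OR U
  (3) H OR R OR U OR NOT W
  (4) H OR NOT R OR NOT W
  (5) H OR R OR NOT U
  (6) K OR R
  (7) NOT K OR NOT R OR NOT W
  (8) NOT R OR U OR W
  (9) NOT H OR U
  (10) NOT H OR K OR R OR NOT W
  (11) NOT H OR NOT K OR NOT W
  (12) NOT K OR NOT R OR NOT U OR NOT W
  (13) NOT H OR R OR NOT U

Set K = True.
Set U = True.
Set W = False.
Set R = True.
Set H = True.
All clauses satisfied.

K=T, U=T, W=F, R=T, H=T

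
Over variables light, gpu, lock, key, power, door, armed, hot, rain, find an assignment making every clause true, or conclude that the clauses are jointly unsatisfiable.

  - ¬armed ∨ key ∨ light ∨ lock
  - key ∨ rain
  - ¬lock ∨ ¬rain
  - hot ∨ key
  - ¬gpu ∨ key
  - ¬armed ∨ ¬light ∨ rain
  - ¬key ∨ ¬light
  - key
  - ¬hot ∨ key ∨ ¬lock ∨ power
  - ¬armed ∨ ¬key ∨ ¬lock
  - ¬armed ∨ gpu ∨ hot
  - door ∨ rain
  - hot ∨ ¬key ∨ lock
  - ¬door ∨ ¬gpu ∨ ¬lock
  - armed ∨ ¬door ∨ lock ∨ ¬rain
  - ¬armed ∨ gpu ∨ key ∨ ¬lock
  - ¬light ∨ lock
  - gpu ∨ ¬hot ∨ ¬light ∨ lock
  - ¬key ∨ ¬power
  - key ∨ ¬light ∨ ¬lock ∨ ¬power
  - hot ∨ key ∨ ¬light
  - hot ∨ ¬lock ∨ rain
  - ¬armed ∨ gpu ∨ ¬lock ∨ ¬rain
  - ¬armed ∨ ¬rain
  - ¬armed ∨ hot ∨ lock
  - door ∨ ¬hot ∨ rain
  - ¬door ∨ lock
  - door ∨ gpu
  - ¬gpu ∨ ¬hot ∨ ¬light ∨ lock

light=F, gpu=F, lock=T, key=T, power=F, door=T, armed=F, hot=T, rain=F

Unit clause (key) forces key = True.
In (¬key ∨ ¬power) only ¬power is left, so power = False.
In (¬key ∨ ¬light) only ¬light is left, so light = False.
Set gpu = False.
  then (door ∨ gpu) forces door = True.
  then (¬door ∨ lock) forces lock = True.
  then (¬lock ∨ ¬rain) forces rain = False.
  then (¬armed ∨ ¬key ∨ ¬lock) forces armed = False.
  then (hot ∨ ¬lock ∨ rain) forces hot = True.
All clauses satisfied.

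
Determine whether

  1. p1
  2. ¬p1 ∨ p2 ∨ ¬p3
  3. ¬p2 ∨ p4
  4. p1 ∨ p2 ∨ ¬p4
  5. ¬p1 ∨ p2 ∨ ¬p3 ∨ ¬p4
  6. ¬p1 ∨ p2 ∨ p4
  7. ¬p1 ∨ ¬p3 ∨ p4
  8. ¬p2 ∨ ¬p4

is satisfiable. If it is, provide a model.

Unit clause (p1) forces p1 = True.
Try p2 = True:
  (¬p2 ∨ p4) forces p4 = True.
  clause (¬p2 ∨ ¬p4) is falsified — backtrack.
So p2 = False.
  then (¬p1 ∨ p2 ∨ ¬p3) forces p3 = False.
  then (¬p1 ∨ p2 ∨ p4) forces p4 = True.
All clauses satisfied.

p1=T, p2=F, p3=F, p4=T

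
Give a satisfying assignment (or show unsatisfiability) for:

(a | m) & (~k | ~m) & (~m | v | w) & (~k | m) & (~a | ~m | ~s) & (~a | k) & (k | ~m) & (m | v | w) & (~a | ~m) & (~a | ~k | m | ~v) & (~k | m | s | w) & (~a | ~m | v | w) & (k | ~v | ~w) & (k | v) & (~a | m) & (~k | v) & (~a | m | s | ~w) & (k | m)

Case m = True:
  (~k | ~m) forces k = False.
  Clause (k | ~m) is falsified — contradiction.
Case m = False:
  (a | m) forces a = True.
  Clause (~a | m) is falsified — contradiction.
Both cases fail, so the formula is unsatisfiable.

The formula is unsatisfiable.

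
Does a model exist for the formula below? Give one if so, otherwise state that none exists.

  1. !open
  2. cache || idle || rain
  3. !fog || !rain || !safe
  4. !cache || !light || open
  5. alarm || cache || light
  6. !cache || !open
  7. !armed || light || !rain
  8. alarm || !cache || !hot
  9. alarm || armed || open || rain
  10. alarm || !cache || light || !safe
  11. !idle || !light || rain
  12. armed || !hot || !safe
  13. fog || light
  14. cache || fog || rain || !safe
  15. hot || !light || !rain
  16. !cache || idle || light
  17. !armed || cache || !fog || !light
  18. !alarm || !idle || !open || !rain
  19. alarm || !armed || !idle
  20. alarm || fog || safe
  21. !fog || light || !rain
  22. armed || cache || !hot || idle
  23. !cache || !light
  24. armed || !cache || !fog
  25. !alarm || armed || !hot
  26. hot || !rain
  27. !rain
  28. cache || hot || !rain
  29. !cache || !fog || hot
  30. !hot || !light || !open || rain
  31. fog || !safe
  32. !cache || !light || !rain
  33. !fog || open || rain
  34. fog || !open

The formula is unsatisfiable.

Case rain = True:
  Clause (!rain) is falsified — contradiction.
Case rain = False:
  (!open) forces open = False.
  (!fog || open || rain) forces fog = False.
  (fog || light) forces light = True.
  (!cache || !light || open) forces cache = False.
  (cache || idle || rain) forces idle = True.
  Clause (!idle || !light || rain) is falsified — contradiction.
Both cases fail, so the formula is unsatisfiable.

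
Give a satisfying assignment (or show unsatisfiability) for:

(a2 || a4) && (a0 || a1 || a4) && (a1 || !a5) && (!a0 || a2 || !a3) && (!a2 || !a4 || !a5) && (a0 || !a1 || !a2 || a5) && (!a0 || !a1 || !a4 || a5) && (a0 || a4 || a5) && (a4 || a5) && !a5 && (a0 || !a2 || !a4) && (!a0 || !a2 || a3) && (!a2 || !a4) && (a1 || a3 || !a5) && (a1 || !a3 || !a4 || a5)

a0 = False, a1 = True, a2 = False, a3 = False, a4 = True, a5 = False

Unit clause (!a5) forces a5 = False.
In (a4 || a5) only a4 is left, so a4 = True.
In (!a2 || !a4) only !a2 is left, so a2 = False.
Set a0 = False.
Set a1 = True.
Set a3 = False.
All clauses satisfied.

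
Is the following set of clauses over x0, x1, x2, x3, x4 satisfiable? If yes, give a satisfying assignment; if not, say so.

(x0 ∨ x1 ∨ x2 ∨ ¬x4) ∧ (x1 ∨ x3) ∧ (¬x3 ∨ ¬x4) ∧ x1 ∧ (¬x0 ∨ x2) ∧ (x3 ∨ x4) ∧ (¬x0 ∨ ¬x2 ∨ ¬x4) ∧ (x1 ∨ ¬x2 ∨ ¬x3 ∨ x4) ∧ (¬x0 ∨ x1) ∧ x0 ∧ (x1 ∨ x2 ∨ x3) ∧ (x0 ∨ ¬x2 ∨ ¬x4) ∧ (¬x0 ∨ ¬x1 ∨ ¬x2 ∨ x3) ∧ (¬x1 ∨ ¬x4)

x0=T, x1=T, x2=T, x3=T, x4=F

Unit clause (x1) forces x1 = True.
Unit clause (x0) forces x0 = True.
In (¬x1 ∨ ¬x4) only ¬x4 is left, so x4 = False.
In (¬x0 ∨ x2) only x2 is left, so x2 = True.
In (x3 ∨ x4) only x3 is left, so x3 = True.
All clauses satisfied.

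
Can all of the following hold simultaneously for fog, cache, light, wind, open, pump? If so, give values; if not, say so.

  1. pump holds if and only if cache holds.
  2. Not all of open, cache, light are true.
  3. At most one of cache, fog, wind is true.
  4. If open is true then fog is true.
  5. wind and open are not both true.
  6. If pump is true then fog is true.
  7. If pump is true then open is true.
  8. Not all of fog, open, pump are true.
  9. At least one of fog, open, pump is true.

fog=T; cache=F; light=T; wind=F; open=F; pump=F

  (1) pump=F, cache=F — same ✓
  (2) {open, cache, light}: 1/3 true — not all ✓
  (3) {cache, fog, wind}: 1 true — at most one ✓
  (4) open=F ⇒ fog: vacuous ✓
  (5) wind=F, open=F — not both ✓
  (6) pump=F ⇒ fog: vacuous ✓
  (7) pump=F ⇒ open: vacuous ✓
  (8) {fog, open, pump}: 1/3 true — not all ✓
  (9) {fog, open, pump}: 1 true — at least one ✓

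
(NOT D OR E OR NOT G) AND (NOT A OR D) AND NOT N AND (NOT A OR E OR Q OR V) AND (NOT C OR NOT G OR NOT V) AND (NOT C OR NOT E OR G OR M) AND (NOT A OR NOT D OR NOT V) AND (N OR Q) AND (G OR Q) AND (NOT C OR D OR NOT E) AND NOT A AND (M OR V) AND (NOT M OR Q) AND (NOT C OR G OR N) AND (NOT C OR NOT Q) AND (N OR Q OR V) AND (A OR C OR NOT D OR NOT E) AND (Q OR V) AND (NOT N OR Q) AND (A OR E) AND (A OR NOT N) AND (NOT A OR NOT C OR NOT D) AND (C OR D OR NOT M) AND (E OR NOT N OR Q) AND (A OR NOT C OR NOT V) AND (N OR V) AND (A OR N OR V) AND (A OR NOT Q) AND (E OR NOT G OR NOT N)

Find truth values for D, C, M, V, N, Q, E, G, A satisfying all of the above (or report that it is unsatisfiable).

No satisfying assignment exists.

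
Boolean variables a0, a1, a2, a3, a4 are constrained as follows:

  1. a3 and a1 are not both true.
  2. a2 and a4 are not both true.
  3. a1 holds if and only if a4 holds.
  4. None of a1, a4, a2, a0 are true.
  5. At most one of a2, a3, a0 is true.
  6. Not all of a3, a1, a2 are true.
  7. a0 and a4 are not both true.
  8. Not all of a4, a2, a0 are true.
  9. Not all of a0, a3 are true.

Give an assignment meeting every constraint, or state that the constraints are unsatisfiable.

a0 = False, a1 = False, a2 = False, a3 = True, a4 = False

  (1) a3=T, a1=F — not both ✓
  (2) a2=F, a4=F — not both ✓
  (3) a1=F, a4=F — same ✓
  (4) {a1, a4, a2, a0}: 0 true — none ✓
  (5) {a2, a3, a0}: 1 true — at most one ✓
  (6) {a3, a1, a2}: 1/3 true — not all ✓
  (7) a0=F, a4=F — not both ✓
  (8) {a4, a2, a0}: 0/3 true — not all ✓
  (9) {a0, a3}: 1/2 true — not all ✓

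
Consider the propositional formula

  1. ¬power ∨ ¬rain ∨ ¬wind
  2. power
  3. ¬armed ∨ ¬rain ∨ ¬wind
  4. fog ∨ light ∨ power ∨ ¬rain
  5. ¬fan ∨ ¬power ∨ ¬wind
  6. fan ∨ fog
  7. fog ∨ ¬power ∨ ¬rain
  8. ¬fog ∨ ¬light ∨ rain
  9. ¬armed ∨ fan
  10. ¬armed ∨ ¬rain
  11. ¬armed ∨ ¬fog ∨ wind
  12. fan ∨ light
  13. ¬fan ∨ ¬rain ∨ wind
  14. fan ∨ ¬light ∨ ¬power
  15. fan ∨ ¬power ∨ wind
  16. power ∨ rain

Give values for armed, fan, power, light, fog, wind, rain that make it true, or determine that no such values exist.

Unit clause (power) forces power = True.
Set armed = False.
Try fan = False:
  (fan ∨ fog) forces fog = True.
  (fan ∨ light) forces light = True.
  clause (fan ∨ ¬light ∨ ¬power) is falsified — backtrack.
So fan = True.
  then (¬fan ∨ ¬power ∨ ¬wind) forces wind = False.
  then (¬fan ∨ ¬rain ∨ wind) forces rain = False.
Set light = True.
  then (¬fog ∨ ¬light ∨ rain) forces fog = False.
All clauses satisfied.

armed: False; fan: True; power: True; light: True; fog: False; wind: False; rain: False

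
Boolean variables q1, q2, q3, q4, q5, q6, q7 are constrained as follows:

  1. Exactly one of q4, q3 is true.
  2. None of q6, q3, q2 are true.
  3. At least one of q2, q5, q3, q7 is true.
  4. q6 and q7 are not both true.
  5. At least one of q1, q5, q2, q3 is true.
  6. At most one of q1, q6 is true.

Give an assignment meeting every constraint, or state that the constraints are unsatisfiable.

q1: False, q2: False, q3: False, q4: True, q5: True, q6: False, q7: False

  (1) {q4, q3}: 1 true — exactly one ✓
  (2) {q6, q3, q2}: 0 true — none ✓
  (3) {q2, q5, q3, q7}: 1 true — at least one ✓
  (4) q6=F, q7=F — not both ✓
  (5) {q1, q5, q2, q3}: 1 true — at least one ✓
  (6) {q1, q6}: 0 true — at most one ✓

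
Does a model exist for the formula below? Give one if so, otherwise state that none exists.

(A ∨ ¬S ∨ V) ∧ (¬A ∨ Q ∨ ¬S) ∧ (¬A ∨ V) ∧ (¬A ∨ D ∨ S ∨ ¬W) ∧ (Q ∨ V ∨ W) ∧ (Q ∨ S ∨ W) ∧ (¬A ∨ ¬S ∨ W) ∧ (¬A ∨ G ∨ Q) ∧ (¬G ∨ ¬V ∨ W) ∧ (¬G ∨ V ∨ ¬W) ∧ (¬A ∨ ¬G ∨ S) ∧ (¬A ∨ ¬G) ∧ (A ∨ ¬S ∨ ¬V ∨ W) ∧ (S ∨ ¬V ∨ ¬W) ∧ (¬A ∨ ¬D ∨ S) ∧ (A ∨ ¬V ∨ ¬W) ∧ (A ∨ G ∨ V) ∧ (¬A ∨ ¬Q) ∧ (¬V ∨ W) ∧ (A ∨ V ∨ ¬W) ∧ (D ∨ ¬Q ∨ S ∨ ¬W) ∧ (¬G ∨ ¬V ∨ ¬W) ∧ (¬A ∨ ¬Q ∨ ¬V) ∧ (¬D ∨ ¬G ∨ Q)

Set A = False.
Try V = True:
  (A ∨ ¬V ∨ ¬W) forces W = False.
  clause (¬V ∨ W) is falsified — backtrack.
So V = False.
  then (A ∨ ¬S ∨ V) forces S = False.
  then (A ∨ G ∨ V) forces G = True.
  then (A ∨ V ∨ ¬W) forces W = False.
  then (Q ∨ V ∨ W) forces Q = True.
Set D = True.
All clauses satisfied.

A: False; V: False; G: True; Q: True; D: True; W: False; S: False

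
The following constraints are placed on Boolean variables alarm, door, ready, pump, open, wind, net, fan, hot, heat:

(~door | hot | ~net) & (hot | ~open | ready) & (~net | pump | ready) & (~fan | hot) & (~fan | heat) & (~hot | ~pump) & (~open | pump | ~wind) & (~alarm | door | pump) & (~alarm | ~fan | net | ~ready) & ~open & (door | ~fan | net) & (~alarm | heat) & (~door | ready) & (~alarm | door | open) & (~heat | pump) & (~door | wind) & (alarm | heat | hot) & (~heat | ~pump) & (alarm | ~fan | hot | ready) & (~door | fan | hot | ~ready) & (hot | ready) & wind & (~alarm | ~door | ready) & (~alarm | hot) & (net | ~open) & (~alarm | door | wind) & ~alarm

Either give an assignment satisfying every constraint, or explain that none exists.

alarm=F, door=T, ready=T, pump=F, open=F, wind=T, net=F, fan=F, hot=T, heat=F

Unit clause (~open) forces open = False.
Unit clause (wind) forces wind = True.
Unit clause (~alarm) forces alarm = False.
Set door = True.
  then (~door | ready) forces ready = True.
Try pump = True:
  (~hot | ~pump) forces hot = False.
  (~door | hot | ~net) forces net = False.
  (~fan | hot) forces fan = False.
  clause (~door | fan | hot | ~ready) is falsified — backtrack.
So pump = False.
  then (~heat | pump) forces heat = False.
  then (alarm | heat | hot) forces hot = True.
  then (~fan | heat) forces fan = False.
Set net = False.
All clauses satisfied.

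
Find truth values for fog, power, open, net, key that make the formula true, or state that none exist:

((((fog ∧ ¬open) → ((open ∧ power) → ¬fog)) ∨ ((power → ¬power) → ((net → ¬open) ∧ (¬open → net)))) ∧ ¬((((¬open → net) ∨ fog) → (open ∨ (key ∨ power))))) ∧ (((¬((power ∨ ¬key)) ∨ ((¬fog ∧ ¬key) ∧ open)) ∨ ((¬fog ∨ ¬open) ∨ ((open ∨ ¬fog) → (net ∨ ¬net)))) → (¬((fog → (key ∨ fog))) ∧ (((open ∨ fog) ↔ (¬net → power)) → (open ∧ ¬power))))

The formula is unsatisfiable.

The conjunct ((¬((power ∨ ¬key)) ∨ ((¬fog ∧ ¬key) ∧ open)) ∨ ((¬fog ∨ ¬open) ∨ ((open ∨ ¬fog) → (net ∨ ¬net)))) → (¬((fog → (key ∨ fog))) ∧ (((open ∨ fog) ↔ (¬net → power)) → (open ∧ ¬power))) is unsatisfiable on its own:
  fog = True: simplifies to ¬((¬((power ∨ ¬key)) ∨ (¬open ∨ (open → (net ∨ ¬net))))).
    net = True: this becomes ¬((¬((power ∨ ¬key)) ∨ True)) = False.
    net = False: this becomes ¬((¬((power ∨ ¬key)) ∨ True)) = False.
  fog = False: this becomes ((¬((power ∨ ¬key)) ∨ (¬key ∧ open)) ∨ True) → (False ∧ ((open ↔ (¬net → power)) → (open ∧ ¬power))) = False.
So the whole conjunction is unsatisfiable.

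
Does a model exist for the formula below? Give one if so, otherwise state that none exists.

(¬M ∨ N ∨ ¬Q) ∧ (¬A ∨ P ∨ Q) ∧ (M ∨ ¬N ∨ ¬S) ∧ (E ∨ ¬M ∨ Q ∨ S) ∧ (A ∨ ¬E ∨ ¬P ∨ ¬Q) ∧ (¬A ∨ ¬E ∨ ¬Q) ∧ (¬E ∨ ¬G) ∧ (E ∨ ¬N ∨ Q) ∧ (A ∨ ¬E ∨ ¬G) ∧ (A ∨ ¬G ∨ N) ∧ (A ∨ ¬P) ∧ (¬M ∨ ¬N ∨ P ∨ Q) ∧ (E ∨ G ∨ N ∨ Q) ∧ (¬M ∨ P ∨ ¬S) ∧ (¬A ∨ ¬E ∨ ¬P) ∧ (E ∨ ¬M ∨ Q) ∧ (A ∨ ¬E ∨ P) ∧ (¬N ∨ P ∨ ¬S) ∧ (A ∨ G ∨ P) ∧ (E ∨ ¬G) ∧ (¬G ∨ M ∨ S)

Set Q = True.
Set P = False.
Set N = True.
  then (¬N ∨ P ∨ ¬S) forces S = False.
Try A = False:
  (A ∨ ¬E ∨ P) forces E = False.
  (A ∨ G ∨ P) forces G = True.
  clause (E ∨ ¬G) is falsified — backtrack.
So A = True.
  then (¬A ∨ ¬E ∨ ¬Q) forces E = False.
  then (E ∨ ¬G) forces G = False.
Set M = True.
All clauses satisfied.

Q=T, P=F, N=T, A=T, E=F, S=F, G=F, M=T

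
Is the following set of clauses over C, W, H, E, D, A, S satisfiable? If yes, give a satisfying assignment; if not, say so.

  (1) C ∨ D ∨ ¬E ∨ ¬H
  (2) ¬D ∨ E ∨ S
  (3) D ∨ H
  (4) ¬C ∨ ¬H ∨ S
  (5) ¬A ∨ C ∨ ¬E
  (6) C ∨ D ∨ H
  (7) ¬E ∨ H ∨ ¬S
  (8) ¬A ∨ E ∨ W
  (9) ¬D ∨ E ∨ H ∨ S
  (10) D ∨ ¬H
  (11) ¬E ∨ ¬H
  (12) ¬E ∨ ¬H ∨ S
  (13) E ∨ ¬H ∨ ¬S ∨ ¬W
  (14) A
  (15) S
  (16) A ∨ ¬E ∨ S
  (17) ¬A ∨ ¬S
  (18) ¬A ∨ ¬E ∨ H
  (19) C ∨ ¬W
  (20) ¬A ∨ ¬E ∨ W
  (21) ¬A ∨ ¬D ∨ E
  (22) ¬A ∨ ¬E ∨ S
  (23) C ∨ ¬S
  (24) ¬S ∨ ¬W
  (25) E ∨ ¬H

Unsatisfiable — no assignment works.

Case A = True:
  (S) forces S = True.
  Clause (¬A ∨ ¬S) is falsified — contradiction.
Case A = False:
  Clause (A) is falsified — contradiction.
Both cases fail, so the formula is unsatisfiable.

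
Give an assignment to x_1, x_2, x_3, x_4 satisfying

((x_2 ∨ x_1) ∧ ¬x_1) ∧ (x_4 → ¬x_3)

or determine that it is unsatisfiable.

x_1: False; x_2: True; x_3: False; x_4: True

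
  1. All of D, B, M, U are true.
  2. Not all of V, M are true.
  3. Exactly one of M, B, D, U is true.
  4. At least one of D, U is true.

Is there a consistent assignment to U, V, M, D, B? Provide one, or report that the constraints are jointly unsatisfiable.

Case U = True:
  (1) forces D = True.
  Constraint (3) is violated (D=T, U=T) — contradiction.
Case U = False:
  Constraint (1) is violated (U=F) — contradiction.
Both cases fail — unsatisfiable.

Unsatisfiable — no assignment works.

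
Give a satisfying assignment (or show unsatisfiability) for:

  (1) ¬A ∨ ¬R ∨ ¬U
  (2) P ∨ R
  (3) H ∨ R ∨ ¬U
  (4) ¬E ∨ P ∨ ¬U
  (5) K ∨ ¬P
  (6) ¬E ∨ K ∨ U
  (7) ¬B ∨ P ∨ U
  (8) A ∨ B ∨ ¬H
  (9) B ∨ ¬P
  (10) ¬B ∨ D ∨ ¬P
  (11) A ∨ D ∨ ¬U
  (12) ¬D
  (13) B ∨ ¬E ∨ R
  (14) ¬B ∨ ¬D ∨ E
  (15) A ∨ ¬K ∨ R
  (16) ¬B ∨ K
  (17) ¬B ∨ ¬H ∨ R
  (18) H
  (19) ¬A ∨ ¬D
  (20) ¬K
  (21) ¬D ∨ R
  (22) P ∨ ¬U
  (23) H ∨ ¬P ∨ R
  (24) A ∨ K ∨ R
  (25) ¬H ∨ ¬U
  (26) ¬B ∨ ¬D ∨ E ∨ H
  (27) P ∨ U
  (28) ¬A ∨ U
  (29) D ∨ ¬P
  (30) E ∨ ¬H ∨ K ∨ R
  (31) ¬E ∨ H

Unsatisfiable

Case D = True:
  Clause (¬D) is falsified — contradiction.
Case D = False:
  (H) forces H = True.
  (¬K) forces K = False.
  (K ∨ ¬P) forces P = False.
  (P ∨ R) forces R = True.
  (¬B ∨ K) forces B = False.
  (A ∨ B ∨ ¬H) forces A = True.
  (¬A ∨ ¬R ∨ ¬U) forces U = False.
  Clause (P ∨ U) is falsified — contradiction.
Both cases fail, so the formula is unsatisfiable.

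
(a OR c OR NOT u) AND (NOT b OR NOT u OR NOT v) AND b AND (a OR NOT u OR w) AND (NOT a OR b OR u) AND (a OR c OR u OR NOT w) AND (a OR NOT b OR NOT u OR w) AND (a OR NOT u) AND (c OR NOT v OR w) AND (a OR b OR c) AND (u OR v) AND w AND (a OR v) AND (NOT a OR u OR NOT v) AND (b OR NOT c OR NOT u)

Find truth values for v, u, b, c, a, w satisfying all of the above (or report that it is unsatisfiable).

v: False; u: True; b: True; c: True; a: True; w: True

Unit clause (b) forces b = True.
Unit clause (w) forces w = True.
Set v = False.
  then (u OR v) forces u = True.
  then (a OR v) forces a = True.
Set c = True.
All clauses satisfied.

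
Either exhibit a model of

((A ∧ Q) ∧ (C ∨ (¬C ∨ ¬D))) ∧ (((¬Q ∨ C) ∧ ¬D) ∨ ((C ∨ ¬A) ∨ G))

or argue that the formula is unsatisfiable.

D: True; A: True; C: False; G: True; Q: True

  (A ∧ Q) ∧ (C ∨ (¬C ∨ ¬D)) = True
    A ∧ Q = True
    C ∨ (¬C ∨ ¬D) = True
      ¬C ∨ ¬D = True
        ¬C = True
        ¬D = False
  ((¬Q ∨ C) ∧ ¬D) ∨ ((C ∨ ¬A) ∨ G) = True
    (¬Q ∨ C) ∧ ¬D = False
      ¬Q ∨ C = False
        ¬Q = False
      ¬D = False
    (C ∨ ¬A) ∨ G = True
      C ∨ ¬A = False
        ¬A = False
Both conjuncts True, so the formula holds.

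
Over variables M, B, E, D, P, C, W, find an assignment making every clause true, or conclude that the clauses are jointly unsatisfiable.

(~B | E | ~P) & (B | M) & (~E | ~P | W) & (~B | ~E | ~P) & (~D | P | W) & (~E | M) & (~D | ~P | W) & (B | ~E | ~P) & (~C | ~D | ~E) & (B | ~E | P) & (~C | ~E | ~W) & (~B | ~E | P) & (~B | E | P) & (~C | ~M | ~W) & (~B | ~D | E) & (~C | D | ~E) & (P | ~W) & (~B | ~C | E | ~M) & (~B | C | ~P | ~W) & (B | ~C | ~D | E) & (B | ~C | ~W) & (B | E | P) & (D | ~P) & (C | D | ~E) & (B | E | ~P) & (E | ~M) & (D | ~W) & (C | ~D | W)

Unsatisfiable

Case B = True:
  If E = True:
    (~B | ~E | ~P) forces P = False.
    clause (~B | ~E | P) is falsified.
  If E = False:
    (~B | E | ~P) forces P = False.
    clause (~B | E | P) is falsified.
  Every sub-case reaches a contradiction.
Case B = False:
  (B | M) forces M = True.
  (E | ~M) forces E = True.
  (B | ~E | ~P) forces P = False.
  Clause (B | ~E | P) is falsified — contradiction.
Both cases fail, so the formula is unsatisfiable.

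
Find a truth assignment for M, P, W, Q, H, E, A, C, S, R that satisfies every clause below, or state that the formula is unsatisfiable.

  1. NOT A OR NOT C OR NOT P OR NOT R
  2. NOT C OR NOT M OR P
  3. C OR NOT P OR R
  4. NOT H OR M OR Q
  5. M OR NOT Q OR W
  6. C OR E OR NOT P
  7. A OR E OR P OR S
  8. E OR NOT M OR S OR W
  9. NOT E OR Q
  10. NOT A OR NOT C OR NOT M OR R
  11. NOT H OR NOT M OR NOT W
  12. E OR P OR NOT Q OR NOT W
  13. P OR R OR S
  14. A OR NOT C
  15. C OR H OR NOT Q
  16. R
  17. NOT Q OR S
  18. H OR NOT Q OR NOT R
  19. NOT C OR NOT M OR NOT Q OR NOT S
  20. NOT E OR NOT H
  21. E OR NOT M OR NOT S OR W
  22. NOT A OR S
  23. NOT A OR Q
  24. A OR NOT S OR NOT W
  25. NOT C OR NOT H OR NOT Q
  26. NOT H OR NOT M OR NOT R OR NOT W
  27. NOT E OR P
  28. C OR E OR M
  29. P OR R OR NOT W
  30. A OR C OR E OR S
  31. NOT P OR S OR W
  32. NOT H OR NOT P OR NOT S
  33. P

Unsatisfiable

Case E = True:
  (NOT E OR Q) forces Q = True.
  (R) forces R = True.
  (NOT Q OR S) forces S = True.
  (H OR NOT Q OR NOT R) forces H = True.
  Clause (NOT E OR NOT H) is falsified — contradiction.
Case E = False:
  (R) forces R = True.
  (P) forces P = True.
  (C OR E OR NOT P) forces C = True.
  (NOT A OR NOT C OR NOT P OR NOT R) forces A = False.
  Clause (A OR NOT C) is falsified — contradiction.
Both cases fail, so the formula is unsatisfiable.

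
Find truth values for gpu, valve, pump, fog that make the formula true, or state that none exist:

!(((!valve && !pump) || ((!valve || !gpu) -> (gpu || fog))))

gpu=F; valve=T; pump=F; fog=F

  !(((!valve && !pump) || ((!valve || !gpu) -> (gpu || fog)))) = True
    (!valve && !pump) || ((!valve || !gpu) -> (gpu || fog)) = False
      !valve && !pump = False
        !valve = False
        !pump = True
      (!valve || !gpu) -> (gpu || fog) = False
        !valve || !gpu = True
          !valve = False
          !gpu = True
        gpu || fog = False
The formula evaluates to True.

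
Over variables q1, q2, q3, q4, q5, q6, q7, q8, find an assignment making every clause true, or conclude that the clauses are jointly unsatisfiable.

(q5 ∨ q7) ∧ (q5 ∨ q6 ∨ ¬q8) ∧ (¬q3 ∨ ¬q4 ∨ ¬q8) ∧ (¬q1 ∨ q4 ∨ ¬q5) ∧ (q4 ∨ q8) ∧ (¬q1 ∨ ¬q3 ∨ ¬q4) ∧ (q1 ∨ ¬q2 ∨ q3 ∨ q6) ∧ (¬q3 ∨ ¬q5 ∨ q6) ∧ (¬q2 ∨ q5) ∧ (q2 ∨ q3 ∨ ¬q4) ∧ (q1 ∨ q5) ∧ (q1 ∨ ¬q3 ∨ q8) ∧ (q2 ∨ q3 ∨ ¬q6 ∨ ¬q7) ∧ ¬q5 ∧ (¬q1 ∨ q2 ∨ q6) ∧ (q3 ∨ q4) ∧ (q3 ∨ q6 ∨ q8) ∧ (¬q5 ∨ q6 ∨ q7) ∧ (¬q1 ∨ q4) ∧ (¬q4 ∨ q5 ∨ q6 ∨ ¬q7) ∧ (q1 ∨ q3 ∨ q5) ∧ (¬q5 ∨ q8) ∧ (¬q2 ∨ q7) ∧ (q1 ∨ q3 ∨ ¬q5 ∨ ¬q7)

Case q5 = True:
  Clause (¬q5) is falsified — contradiction.
Case q5 = False:
  (q5 ∨ q7) forces q7 = True.
  (¬q2 ∨ q5) forces q2 = False.
  (q1 ∨ q5) forces q1 = True.
  (¬q1 ∨ q2 ∨ q6) forces q6 = True.
  (q2 ∨ q3 ∨ ¬q6 ∨ ¬q7) forces q3 = True.
  (¬q1 ∨ ¬q3 ∨ ¬q4) forces q4 = False.
  Clause (¬q1 ∨ q4) is falsified — contradiction.
Both cases fail, so the formula is unsatisfiable.

Unsatisfiable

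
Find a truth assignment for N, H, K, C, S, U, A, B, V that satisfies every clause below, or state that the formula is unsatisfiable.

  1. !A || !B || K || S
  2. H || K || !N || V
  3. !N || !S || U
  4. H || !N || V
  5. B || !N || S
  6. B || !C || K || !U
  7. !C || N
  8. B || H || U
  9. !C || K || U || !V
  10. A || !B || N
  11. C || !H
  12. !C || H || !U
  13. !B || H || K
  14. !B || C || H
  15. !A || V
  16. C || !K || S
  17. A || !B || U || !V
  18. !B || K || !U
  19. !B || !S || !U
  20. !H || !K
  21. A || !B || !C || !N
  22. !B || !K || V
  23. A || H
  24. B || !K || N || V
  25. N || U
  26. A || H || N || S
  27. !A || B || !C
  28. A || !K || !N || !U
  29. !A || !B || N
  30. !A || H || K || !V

N = True, H = False, K = True, C = False, S = True, U = True, A = True, B = False, V = True

Set N = True.
Set H = False.
  then (H || !N || V) forces V = True.
  then (A || H) forces A = True.
  then (!A || H || K || !V) forces K = True.
Set C = False.
  then (!B || C || H) forces B = False.
  then (C || !K || S) forces S = True.
  then (!N || !S || U) forces U = True.
All clauses satisfied.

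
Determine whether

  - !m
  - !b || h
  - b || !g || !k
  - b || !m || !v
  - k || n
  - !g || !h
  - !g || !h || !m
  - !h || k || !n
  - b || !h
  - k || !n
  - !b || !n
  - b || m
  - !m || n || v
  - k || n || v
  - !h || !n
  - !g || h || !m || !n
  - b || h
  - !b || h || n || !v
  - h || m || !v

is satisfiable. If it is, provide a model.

m = False, b = True, g = False, n = False, h = True, k = True, v = False

Unit clause (!m) forces m = False.
In (b || m) only b is left, so b = True.
In (!b || h) only h is left, so h = True.
In (!g || !h) only !g is left, so g = False.
In (!b || !n) only !n is left, so n = False.
In (k || n) only k is left, so k = True.
Set v = False.
All clauses satisfied.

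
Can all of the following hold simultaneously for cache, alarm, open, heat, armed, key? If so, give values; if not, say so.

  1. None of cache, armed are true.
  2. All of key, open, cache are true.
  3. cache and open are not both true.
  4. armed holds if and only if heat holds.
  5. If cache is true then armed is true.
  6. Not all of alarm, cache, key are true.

Case cache = True:
  Constraint (1) is violated (cache=T) — contradiction.
Case cache = False:
  Constraint (2) is violated (cache=F) — contradiction.
Both cases fail — unsatisfiable.

Unsatisfiable — no assignment works.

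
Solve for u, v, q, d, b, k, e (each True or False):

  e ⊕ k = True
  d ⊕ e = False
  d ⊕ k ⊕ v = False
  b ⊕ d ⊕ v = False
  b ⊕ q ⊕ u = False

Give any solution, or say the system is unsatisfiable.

u = True, v = True, q = True, d = True, b = False, k = False, e = True

e ⊕ k = T ⊕ F = True ✓
d ⊕ e = T ⊕ T = False ✓
d ⊕ k ⊕ v = T ⊕ F ⊕ T = False ✓
b ⊕ d ⊕ v = F ⊕ T ⊕ T = False ✓
b ⊕ q ⊕ u = F ⊕ T ⊕ T = False ✓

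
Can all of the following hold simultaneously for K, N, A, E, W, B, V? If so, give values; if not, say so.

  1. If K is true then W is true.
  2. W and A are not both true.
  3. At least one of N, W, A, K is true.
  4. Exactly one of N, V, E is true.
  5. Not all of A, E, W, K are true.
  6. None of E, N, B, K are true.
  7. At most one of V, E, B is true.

K=F; N=F; A=F; E=F; W=T; B=F; V=T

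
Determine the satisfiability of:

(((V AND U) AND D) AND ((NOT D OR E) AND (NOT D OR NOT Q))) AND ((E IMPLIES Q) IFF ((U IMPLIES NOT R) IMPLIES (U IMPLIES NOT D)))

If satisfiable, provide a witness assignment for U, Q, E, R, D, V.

U=T, Q=F, E=T, R=F, D=T, V=T

  ((V AND U) AND D) AND ((NOT D OR E) AND (NOT D OR NOT Q)) = True
    (V AND U) AND D = True
      V AND U = True
    (NOT D OR E) AND (NOT D OR NOT Q) = True
      NOT D OR E = True
        NOT D = False
      NOT D OR NOT Q = True
        NOT D = False
        NOT Q = True
  (E IMPLIES Q) IFF ((U IMPLIES NOT R) IMPLIES (U IMPLIES NOT D)) = True
    E IMPLIES Q = False
    (U IMPLIES NOT R) IMPLIES (U IMPLIES NOT D) = False
      U IMPLIES NOT R = True
        NOT R = True
      U IMPLIES NOT D = False
        NOT D = False
Both conjuncts True, so the formula holds.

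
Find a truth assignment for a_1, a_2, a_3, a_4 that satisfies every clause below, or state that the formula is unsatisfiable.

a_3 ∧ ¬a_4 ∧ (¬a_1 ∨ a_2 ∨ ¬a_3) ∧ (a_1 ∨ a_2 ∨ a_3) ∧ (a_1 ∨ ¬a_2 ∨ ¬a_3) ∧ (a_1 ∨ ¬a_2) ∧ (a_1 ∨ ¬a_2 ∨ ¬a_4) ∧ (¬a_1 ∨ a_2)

Unit clause (a_3) forces a_3 = True.
Unit clause (¬a_4) forces a_4 = False.
Set a_1 = False.
  then (a_1 ∨ ¬a_2 ∨ ¬a_3) forces a_2 = False.
Check each clause:
  (a_3): a_3 holds.
  (¬a_4): ¬a_4 holds.
  (¬a_1 ∨ a_2 ∨ ¬a_3): ¬a_1 holds.
  (a_1 ∨ a_2 ∨ a_3): a_3 holds.
  (a_1 ∨ ¬a_2 ∨ ¬a_3): ¬a_2 holds.
  (a_1 ∨ ¬a_2): ¬a_2 holds.
  (a_1 ∨ ¬a_2 ∨ ¬a_4): ¬a_2 holds.
  (¬a_1 ∨ a_2): ¬a_1 holds.
All clauses satisfied.

a_1: False, a_2: False, a_3: True, a_4: False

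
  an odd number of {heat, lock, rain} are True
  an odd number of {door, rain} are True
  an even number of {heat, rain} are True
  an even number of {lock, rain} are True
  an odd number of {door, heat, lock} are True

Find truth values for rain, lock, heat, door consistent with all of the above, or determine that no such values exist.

Adding constraints 1, 2, 5 mod 2: every variable appears an even number of times on the left, so the left side is 0.
But the right sides sum to 1 (mod 2). 0 ≠ 1 — the system is inconsistent.

No satisfying assignment exists.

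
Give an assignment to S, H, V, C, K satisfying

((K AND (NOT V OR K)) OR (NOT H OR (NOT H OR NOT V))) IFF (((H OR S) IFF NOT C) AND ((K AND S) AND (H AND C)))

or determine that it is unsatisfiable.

S: False; H: True; V: True; C: True; K: False

  ((K AND (NOT V OR K)) OR (NOT H OR (NOT H OR NOT V))) IFF (((H OR S) IFF NOT C) AND ((K AND S) AND (H AND C))) = True
    (K AND (NOT V OR K)) OR (NOT H OR (NOT H OR NOT V)) = False
      K AND (NOT V OR K) = False
        NOT V OR K = False
          NOT V = False
      NOT H OR (NOT H OR NOT V) = False
        NOT H = False
        NOT H OR NOT V = False
          NOT H = False
          NOT V = False
    ((H OR S) IFF NOT C) AND ((K AND S) AND (H AND C)) = False
      (H OR S) IFF NOT C = False
        H OR S = True
        NOT C = False
      (K AND S) AND (H AND C) = False
        K AND S = False
        H AND C = True
The formula evaluates to True.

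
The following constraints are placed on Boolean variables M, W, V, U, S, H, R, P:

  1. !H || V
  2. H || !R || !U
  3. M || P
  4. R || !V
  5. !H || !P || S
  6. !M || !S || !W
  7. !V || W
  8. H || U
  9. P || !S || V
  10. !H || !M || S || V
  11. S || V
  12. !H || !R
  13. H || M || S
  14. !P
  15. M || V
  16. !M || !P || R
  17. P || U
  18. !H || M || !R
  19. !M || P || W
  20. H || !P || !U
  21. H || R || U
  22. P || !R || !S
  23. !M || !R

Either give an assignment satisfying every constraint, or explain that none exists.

Unsatisfiable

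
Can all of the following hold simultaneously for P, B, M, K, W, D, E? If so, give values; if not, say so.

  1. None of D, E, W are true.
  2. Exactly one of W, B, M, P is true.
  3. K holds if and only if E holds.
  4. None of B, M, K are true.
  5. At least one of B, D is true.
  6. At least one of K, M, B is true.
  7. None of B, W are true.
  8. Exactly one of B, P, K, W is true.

Unsatisfiable — no assignment works.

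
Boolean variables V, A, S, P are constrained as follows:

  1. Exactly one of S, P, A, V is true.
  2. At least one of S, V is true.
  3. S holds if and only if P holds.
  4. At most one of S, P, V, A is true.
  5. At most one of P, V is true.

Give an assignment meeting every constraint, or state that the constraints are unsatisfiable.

V=T, A=F, S=F, P=F

  (1) {S, P, A, V}: 1 true — exactly one ✓
  (2) {S, V}: 1 true — at least one ✓
  (3) S=F, P=F — same ✓
  (4) {S, P, V, A}: 1 true — at most one ✓
  (5) {P, V}: 1 true — at most one ✓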